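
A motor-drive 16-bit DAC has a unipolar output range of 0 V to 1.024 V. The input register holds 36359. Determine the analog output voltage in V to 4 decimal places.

LSB = 1.024 V / 2^16 = 15.62 µV.
V_out = 0 + 36359 × 1.5625e-05 V = 0.568109 V.

0.5681 V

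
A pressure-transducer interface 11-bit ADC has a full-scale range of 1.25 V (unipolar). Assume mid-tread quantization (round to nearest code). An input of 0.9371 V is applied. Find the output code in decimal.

LSB = 1.25 V / 2048 = 0.610 mV.
Input sits at 1535.345 steps above V_low.
So the output code is 1535.

code 1535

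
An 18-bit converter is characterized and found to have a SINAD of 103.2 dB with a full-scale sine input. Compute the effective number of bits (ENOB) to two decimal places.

ENOB = (SINAD − 1.76) / 6.02 = (103.2 − 1.76)/6.02 = 16.850.

16.85 bits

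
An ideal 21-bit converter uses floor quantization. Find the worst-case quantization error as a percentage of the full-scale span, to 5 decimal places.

Truncating → worst-case error = 1 LSB = V_FS/2^21, so 100/2097152 = 4.76837e-05 % of full scale.

0.00005 %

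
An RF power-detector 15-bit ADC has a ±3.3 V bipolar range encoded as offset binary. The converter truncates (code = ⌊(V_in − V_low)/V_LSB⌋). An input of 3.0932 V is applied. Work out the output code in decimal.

With 32768 levels over 6.6 V, one step is 201.42 µV.
Input sits at 31741.269 steps above V_low.
So the output code is 31741.

code 31741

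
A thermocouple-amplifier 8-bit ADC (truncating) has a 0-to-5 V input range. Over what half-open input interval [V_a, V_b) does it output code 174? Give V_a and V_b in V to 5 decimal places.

LSB = 5/2^8 = 19.531 mV.
V_a = V_low + 174·LSB = 3.39844 V; V_b = V_low + 175·LSB = 3.41797 V.

[3.39844 V, 3.41797 V)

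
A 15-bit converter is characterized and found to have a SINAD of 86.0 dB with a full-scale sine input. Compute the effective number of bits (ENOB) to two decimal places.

ENOB = (SINAD − 1.76) / 6.02 = (86.0 − 1.76)/6.02 = 13.993.

13.99 bits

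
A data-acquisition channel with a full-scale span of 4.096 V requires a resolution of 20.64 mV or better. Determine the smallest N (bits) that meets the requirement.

Number of steps required ≥ 4.096 V / 20.64 mV = 198.45.
Need 2^N ≥ 198.45; 2^7 = 128, 2^8 = 256.
Minimum N = 8.

8 bits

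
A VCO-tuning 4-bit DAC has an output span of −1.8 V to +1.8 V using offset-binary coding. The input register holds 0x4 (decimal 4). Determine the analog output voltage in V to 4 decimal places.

LSB = 3.6 V / 2^4 = 225.000 mV.
Code 0x4 = 4 decimal.
V_out = (−1.8) + 4 × 0.225 V = -0.9 V.

-0.9000 V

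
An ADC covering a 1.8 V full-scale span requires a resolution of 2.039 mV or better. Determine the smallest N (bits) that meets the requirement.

10 bits

Number of steps required ≥ 1.8 V / 2.039 mV = 882.79.
Need 2^N ≥ 882.79; 2^9 = 512, 2^10 = 1024.
Minimum N = 10.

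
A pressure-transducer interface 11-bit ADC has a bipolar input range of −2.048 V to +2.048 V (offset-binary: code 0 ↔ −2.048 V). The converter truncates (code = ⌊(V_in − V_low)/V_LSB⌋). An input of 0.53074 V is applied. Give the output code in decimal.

LSB = 4.096 V / 2048 = 2.000 mV.
(0.53074 − (−2.048)) / 0.002 = 1289.370 LSBs.
Floor → code 1289.

code 1289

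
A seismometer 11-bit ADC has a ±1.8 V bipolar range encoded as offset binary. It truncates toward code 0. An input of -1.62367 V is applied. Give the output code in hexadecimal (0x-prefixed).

Full-scale span = 3.6 V; LSB = 3.6/2^11 = 1.758 mV.
Input sits at 100.312 steps above V_low.
So the output code is 100.
In hexadecimal (0x-prefixed): 0x64.

code 0x64 (decimal 100)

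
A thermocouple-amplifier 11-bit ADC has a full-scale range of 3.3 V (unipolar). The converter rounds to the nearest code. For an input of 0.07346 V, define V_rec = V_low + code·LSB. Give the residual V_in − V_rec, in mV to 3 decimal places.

Step size: 3.3 V ÷ 2^11 = 1.611 mV.
(0.07346 − 0)/0.00161133 = 45.5897; round gives code 46.
V_rec = 0 + 46·0.00161133 = 0.074121094 V.
Error = 0.07346 − 0.074121094 = -0.000661094 V = -0.661 mV.

-0.661 mV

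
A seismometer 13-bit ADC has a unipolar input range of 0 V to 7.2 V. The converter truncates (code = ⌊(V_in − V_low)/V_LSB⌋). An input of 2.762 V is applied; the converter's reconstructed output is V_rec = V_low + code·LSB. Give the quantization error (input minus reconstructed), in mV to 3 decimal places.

Step size: 7.2 V ÷ 2^13 = 0.879 mV.
(V_in − V_low)/LSB = (2.762 − 0)/0.000878906 = 3142.5422 → code 3142 (floor).
Code 3142 maps back to 0 + 3142×0.000878906 V = 2.7615234 V.
Error = 2.762 − 2.7615234 = 0.000476562 V = 0.477 mV.

0.477 mV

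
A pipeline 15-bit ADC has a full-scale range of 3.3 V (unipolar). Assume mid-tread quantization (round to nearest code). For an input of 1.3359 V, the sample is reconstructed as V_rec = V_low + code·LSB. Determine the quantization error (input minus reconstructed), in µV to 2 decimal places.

Step size: 3.3 V ÷ 2^15 = 100.71 µV.
Scaled input = 13265.0822 LSBs, so code = 13265.
V_rec = 0 + 13265·0.000100708 = 1.3358917 V.
Difference: 8.27637e-06 V → 8.28 µV.

8.28 µV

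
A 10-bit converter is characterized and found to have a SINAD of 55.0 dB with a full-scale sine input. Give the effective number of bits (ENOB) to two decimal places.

ENOB = (SINAD − 1.76) / 6.02 = (55.0 − 1.76)/6.02 = 8.844.

8.84 bits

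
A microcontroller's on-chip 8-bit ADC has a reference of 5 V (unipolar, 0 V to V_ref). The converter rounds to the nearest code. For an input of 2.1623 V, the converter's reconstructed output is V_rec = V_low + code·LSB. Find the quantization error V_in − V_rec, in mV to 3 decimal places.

One LSB is 5 V / 256 = 19.531 mV.
(2.1623 − 0)/0.0195312 = 110.7098; round gives code 111.
Code 111 maps back to 0 + 111×0.0195312 V = 2.1679688 V.
V_in − V_rec = -0.00566875 V = -5.669 mV.

-5.669 mV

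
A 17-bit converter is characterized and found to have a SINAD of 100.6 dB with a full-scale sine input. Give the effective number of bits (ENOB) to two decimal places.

ENOB = (SINAD − 1.76) / 6.02 = (100.6 − 1.76)/6.02 = 16.419.

16.42 bits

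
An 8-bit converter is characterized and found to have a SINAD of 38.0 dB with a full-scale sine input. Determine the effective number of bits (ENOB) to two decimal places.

6.02 bits

ENOB = (SINAD − 1.76) / 6.02 = (38.0 − 1.76)/6.02 = 6.020.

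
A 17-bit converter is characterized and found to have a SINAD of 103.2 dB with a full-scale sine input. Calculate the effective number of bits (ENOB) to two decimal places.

16.85 bits

ENOB = (SINAD − 1.76) / 6.02 = (103.2 − 1.76)/6.02 = 16.850.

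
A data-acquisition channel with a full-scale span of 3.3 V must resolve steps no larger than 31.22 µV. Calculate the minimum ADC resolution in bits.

Number of steps required ≥ 3.3 V / 31.22 µV = 105701.47.
Need 2^N ≥ 105701.47; 2^16 = 65536, 2^17 = 131072.
Minimum N = 17.

17 bits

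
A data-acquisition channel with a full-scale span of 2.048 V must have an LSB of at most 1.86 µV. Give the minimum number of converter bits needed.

21 bits

Number of steps required ≥ 2.048 V / 1.86 µV = 1101075.27.
Need 2^N ≥ 1101075.27; 2^20 = 1048576, 2^21 = 2097152.
Minimum N = 21.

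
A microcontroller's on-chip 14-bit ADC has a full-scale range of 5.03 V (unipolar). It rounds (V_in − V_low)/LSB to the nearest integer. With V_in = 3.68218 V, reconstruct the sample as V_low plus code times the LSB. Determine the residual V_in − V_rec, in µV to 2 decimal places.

-59.99 µV

Step size: 5.03 V ÷ 2^14 = 307.01 µV.
(3.68218 − 0)/0.000307007 = 11993.8046; round gives code 11994.
Reconstructed: 3.68224 V.
Error = 3.68218 − 3.68224 = -5.99902e-05 V = -59.99 µV.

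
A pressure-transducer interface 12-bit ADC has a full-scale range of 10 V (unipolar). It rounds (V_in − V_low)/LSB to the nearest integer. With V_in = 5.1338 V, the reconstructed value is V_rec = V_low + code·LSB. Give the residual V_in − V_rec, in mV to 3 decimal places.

-0.477 mV

Step size: 10 V ÷ 2^12 = 2.441 mV.
Scaled input = 2102.8045 LSBs, so code = 2103.
Reconstructed: 5.1342773 V.
Difference: -0.000477344 V → -0.477 mV.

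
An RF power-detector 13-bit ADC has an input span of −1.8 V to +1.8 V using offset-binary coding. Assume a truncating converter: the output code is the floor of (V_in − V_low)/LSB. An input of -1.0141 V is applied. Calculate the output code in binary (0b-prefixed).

LSB = 3.6 V / 8192 = 439.45 µV.
Input sits at 1788.359 steps above V_low.
⌊·⌋(1788.359) = 1788.
In binary (0b-prefixed): 0b11011111100.

code 0b11011111100 (decimal 1788)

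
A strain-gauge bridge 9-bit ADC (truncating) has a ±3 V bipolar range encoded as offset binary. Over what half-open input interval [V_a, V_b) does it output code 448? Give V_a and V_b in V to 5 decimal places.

[2.25000 V, 2.26172 V)

LSB = 6/2^9 = 11.719 mV.
V_a = V_low + 448·LSB = 2.25 V; V_b = V_low + 449·LSB = 2.26172 V.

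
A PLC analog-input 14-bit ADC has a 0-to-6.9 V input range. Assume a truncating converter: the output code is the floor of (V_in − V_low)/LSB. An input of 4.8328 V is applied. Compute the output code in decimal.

LSB = 6.9 V / 16384 = 421.14 µV.
Input sits at 11475.449 steps above V_low.
⌊·⌋(11475.449) = 11475.

code 11475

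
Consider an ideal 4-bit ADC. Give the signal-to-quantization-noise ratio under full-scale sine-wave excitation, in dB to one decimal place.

SNR ≈ 6.02·N + 1.76 dB = 6.02·4 + 1.76 = 25.84 dB.

25.8 dB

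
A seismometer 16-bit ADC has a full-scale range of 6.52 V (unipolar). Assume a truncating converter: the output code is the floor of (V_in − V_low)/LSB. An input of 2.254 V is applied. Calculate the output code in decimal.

code 22656

LSB = 6.52 V / 65536 = 99.49 µV.
(2.254 − 0) / 9.94873e-05 = 22656.157 LSBs.
So the output code is 22656.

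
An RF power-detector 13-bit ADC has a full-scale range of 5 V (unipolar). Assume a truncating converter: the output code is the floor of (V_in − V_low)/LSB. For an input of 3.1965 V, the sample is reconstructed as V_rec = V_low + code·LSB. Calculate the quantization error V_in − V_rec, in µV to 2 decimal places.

Step size: 5 V ÷ 2^13 = 0.610 mV.
(V_in − V_low)/LSB = (3.1965 − 0)/0.000610352 = 5237.1456 → code 5237 (floor).
Reconstructed: 3.1964111 V.
Error = 3.1965 − 3.1964111 = 8.88672e-05 V = 88.87 µV.

88.87 µV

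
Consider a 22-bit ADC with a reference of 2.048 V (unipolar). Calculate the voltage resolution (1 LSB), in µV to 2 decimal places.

Full-scale span = 2.048 V.
LSB = 2.048 / 2^22 = 2.048 / 4194304 = 4.88281e-07 V = 0.49 µV.

0.49 µV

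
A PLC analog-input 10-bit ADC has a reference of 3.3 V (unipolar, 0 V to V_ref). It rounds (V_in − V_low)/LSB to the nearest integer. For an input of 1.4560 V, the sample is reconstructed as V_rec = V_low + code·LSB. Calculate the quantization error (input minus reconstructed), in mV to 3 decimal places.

One LSB is 3.3 V / 1024 = 3.223 mV.
(1.4560 − 0)/0.00322266 = 451.8012; round gives code 452.
Code 452 maps back to 0 + 452×0.00322266 V = 1.4566406 V.
V_in − V_rec = -0.000640625 V = -0.641 mV.

-0.641 mV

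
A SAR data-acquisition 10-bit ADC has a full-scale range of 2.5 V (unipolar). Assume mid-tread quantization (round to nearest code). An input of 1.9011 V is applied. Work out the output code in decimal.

With 1024 levels over 2.5 V, one step is 2.441 mV.
(V_in − V_low)/LSB = (1.9011 − 0) / 0.00244141 = 778.691.
round(778.691) = 779.

code 779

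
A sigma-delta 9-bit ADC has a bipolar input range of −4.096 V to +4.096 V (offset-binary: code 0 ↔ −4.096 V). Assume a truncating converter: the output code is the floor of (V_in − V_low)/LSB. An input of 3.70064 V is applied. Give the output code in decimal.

LSB = 8.192 V / 512 = 16.000 mV.
(V_in − V_low)/LSB = (3.70064 − (−4.096)) / 0.016 = 487.290.
So the output code is 487.

code 487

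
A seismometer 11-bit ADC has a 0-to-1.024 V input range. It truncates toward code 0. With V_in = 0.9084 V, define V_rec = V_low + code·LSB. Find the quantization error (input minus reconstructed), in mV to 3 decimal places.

0.400 mV

Step size: 1.024 V ÷ 2^11 = 0.500 mV.
(0.9084 − 0)/0.0005 = 1816.8000; ⌊·⌋ gives code 1816.
V_rec = 0 + 1816·0.0005 = 0.908 V.
V_in − V_rec = 0.0004 V = 0.400 mV.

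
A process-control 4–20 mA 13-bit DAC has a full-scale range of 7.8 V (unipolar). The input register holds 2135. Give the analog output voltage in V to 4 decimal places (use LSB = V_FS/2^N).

2.0328 V

LSB = 7.8 V / 2^13 = 0.952 mV.
V_out = 0 + 2135 × 0.000952148 V = 2.03284 V.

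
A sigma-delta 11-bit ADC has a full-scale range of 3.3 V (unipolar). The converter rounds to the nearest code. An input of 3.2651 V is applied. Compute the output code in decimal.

code 2026

Full-scale span = 3.3 V; LSB = 3.3/2^11 = 1.611 mV.
Input sits at 2026.341 steps above V_low.
So the output code is 2026.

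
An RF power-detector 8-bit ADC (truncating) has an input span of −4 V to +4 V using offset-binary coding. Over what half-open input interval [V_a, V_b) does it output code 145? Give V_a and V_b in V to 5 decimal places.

[0.53125 V, 0.56250 V)

LSB = 8/2^8 = 31.250 mV.
V_a = V_low + 145·LSB = 0.53125 V; V_b = V_low + 146·LSB = 0.5625 V.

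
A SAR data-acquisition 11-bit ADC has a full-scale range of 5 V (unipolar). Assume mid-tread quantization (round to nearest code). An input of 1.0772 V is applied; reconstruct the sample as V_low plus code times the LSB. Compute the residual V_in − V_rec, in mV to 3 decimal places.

LSB = 5/2^11 = 2.441 mV.
Scaled input = 441.2211 LSBs, so code = 441.
V_rec = 0 + 441·0.00244141 = 1.0766602 V.
Difference: 0.000539844 V → 0.540 mV.

0.540 mV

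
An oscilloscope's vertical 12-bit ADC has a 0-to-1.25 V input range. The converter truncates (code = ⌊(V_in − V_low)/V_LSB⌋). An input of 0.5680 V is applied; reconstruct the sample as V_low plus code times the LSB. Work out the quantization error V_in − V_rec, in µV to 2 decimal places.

67.87 µV

One LSB is 1.25 V / 4096 = 305.18 µV.
(V_in − V_low)/LSB = (0.5680 − 0)/0.000305176 = 1861.2224 → code 1861 (floor).
V_rec = 0 + 1861·0.000305176 = 0.56793213 V.
Error = 0.5680 − 0.56793213 = 6.78711e-05 V = 67.87 µV.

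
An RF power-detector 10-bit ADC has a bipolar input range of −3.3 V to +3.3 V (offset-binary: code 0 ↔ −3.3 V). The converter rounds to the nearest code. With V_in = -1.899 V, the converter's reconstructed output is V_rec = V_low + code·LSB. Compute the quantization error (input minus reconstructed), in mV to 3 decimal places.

LSB = 6.6/2^10 = 6.445 mV.
(-1.899 − (−3.3))/0.00644531 = 217.3673; round gives code 217.
Reconstructed: -1.9013672 V.
V_in − V_rec = 0.00236719 V = 2.367 mV.

2.367 mV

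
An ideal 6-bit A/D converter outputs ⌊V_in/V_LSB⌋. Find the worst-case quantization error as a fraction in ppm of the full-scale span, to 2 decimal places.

15625.00 ppm

Truncating → worst-case error = 1 LSB = V_FS/2^6, so 1e+06/64 = 15625 ppm of full scale.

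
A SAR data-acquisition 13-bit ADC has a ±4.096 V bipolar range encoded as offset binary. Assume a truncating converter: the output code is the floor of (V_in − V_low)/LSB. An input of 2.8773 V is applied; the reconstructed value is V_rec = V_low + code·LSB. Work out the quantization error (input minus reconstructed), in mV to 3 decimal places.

LSB = 8.192/2^13 = 1.000 mV.
(V_in − V_low)/LSB = (2.8773 − (−4.096))/0.001 = 6973.3000 → code 6973 (floor).
Code 6973 maps back to (−4.096) + 6973×0.001 V = 2.877 V.
Difference: 0.0003 V → 0.300 mV.

0.300 mV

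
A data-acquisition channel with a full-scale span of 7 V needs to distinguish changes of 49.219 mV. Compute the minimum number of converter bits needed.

8 bits

Number of steps required ≥ 7 V / 49.219 mV = 142.22.
Need 2^N ≥ 142.22; 2^7 = 128, 2^8 = 256.
Minimum N = 8.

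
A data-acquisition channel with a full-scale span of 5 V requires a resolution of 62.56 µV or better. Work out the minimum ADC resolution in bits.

Number of steps required ≥ 5 V / 62.56 µV = 79923.27.
Need 2^N ≥ 79923.27; 2^16 = 65536, 2^17 = 131072.
Minimum N = 17.

17 bits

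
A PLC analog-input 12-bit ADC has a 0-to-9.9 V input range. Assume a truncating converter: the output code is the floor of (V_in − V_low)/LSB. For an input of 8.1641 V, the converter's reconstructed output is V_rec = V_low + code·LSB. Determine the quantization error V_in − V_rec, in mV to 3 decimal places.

LSB = 9.9/2^12 = 2.417 mV.
(8.1641 − 0)/0.00241699 = 3377.7933; ⌊·⌋ gives code 3377.
Reconstructed: 8.1621826 V.
Error = 8.1641 − 8.1621826 = 0.00191738 V = 1.917 mV.

1.917 mV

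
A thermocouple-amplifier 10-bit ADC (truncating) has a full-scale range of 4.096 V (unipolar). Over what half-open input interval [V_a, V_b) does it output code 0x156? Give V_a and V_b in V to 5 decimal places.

[1.36800 V, 1.37200 V)

LSB = 4.096/2^10 = 4.000 mV.
Code 0x156 = 342 decimal.
V_a = V_low + 342·LSB = 1.368 V; V_b = V_low + 343·LSB = 1.372 V.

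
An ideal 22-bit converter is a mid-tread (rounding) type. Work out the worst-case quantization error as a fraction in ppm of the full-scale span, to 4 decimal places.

0.1192 ppm

Rounding → worst-case error = ½ LSB = V_FS/2^23, so 1e+06/8388608 = 0.119209 ppm of full scale.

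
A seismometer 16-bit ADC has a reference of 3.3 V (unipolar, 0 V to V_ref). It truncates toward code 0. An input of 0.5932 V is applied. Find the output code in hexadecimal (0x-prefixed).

code 0x2E04 (decimal 11780)

With 65536 levels over 3.3 V, one step is 50.35 µV.
(V_in − V_low)/LSB = (0.5932 − 0) / 5.0354e-05 = 11780.592.
⌊·⌋(11780.592) = 11780.
In hexadecimal (0x-prefixed): 0x2E04.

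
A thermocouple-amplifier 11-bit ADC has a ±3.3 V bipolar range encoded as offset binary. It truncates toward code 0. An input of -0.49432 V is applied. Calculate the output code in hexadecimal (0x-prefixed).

code 0x366 (decimal 870)

LSB = 6.6 V / 2048 = 3.223 mV.
Input sits at 870.611 steps above V_low.
So the output code is 870.
In hexadecimal (0x-prefixed): 0x366.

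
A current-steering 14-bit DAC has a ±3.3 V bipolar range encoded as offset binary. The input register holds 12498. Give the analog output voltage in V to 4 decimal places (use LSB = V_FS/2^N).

LSB = 6.6 V / 2^14 = 402.83 µV.
V_out = (−3.3) + 12498 × 0.000402832 V = 1.73459 V.

1.7346 V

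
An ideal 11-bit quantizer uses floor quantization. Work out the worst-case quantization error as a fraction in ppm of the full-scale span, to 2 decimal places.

Truncating → worst-case error = 1 LSB = V_FS/2^11, so 1e+06/2048 = 488.281 ppm of full scale.

488.28 ppm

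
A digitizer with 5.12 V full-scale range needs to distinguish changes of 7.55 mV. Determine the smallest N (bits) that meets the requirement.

10 bits

Number of steps required ≥ 5.12 V / 7.55 mV = 678.15.
Need 2^N ≥ 678.15; 2^9 = 512, 2^10 = 1024.
Minimum N = 10.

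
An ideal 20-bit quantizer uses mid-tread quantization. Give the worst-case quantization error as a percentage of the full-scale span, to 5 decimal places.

Rounding → worst-case error = ½ LSB = V_FS/2^21, so 100/2097152 = 4.76837e-05 % of full scale.

0.00005 %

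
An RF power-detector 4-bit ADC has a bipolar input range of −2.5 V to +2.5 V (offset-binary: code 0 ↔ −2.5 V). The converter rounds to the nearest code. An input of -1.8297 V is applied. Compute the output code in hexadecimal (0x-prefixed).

code 0x2 (decimal 2)

LSB = 5 V / 16 = 312.500 mV.
Input sits at 2.145 steps above V_low.
round(2.145) = 2.
In hexadecimal (0x-prefixed): 0x2.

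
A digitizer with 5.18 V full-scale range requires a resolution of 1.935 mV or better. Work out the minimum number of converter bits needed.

12 bits

Number of steps required ≥ 5.18 V / 1.935 mV = 2677.00.
Need 2^N ≥ 2677.00; 2^11 = 2048, 2^12 = 4096.
Minimum N = 12.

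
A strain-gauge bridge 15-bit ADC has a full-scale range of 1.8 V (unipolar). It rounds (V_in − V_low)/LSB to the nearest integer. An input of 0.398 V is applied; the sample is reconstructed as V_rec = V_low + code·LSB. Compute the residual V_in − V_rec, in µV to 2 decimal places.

LSB = 1.8/2^15 = 54.93 µV.
(V_in − V_low)/LSB = (0.398 − 0)/5.49316e-05 = 7245.3689 → code 7245 (round).
Code 7245 maps back to 0 + 7245×5.49316e-05 V = 0.39797974 V.
Difference: 2.02637e-05 V → 20.26 µV.

20.26 µV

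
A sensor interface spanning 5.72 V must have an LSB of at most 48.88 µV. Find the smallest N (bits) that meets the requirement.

17 bits

Number of steps required ≥ 5.72 V / 48.88 µV = 117021.28.
Need 2^N ≥ 117021.28; 2^16 = 65536, 2^17 = 131072.
Minimum N = 17.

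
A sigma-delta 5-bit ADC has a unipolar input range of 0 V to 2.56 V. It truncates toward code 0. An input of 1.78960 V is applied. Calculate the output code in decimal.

With 32 levels over 2.56 V, one step is 80.000 mV.
(1.78960 − 0) / 0.08 = 22.370 LSBs.
So the output code is 22.

code 22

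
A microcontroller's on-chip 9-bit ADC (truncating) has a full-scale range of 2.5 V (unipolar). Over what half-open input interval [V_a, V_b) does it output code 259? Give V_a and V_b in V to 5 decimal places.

LSB = 2.5/2^9 = 4.883 mV.
V_a = V_low + 259·LSB = 1.26465 V; V_b = V_low + 260·LSB = 1.26953 V.

[1.26465 V, 1.26953 V)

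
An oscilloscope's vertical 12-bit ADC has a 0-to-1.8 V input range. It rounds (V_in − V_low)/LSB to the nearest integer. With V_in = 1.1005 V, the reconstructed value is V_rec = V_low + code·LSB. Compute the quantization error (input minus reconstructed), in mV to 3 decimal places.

One LSB is 1.8 V / 4096 = 439.45 µV.
(V_in − V_low)/LSB = (1.1005 − 0)/0.000439453 = 2504.2489 → code 2504 (round).
V_rec = 0 + 2504·0.000439453 = 1.1003906 V.
Difference: 0.000109375 V → 0.109 mV.

0.109 mV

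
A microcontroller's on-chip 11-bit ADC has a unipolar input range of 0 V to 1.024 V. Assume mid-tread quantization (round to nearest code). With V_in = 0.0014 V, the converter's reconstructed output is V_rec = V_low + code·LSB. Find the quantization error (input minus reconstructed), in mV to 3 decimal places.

One LSB is 1.024 V / 2048 = 0.500 mV.
Scaled input = 2.8000 LSBs, so code = 3.
Code 3 maps back to 0 + 3×0.0005 V = 0.0015 V.
V_in − V_rec = -0.0001 V = -0.100 mV.

-0.100 mV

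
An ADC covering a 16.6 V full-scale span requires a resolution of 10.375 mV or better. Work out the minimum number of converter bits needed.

Number of steps required ≥ 16.6 V / 10.375 mV = 1600.00.
Need 2^N ≥ 1600.00; 2^10 = 1024, 2^11 = 2048.
Minimum N = 11.

11 bits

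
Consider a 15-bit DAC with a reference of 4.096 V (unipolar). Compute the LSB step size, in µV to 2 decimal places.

Full-scale span = 4.096 V.
LSB = 4.096 / 2^15 = 4.096 / 32768 = 0.000125 V = 125.00 µV.

125.00 µV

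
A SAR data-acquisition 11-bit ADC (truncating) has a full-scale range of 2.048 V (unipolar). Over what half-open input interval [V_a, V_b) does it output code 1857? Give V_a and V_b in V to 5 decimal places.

LSB = 2.048/2^11 = 1.000 mV.
V_a = V_low + 1857·LSB = 1.857 V; V_b = V_low + 1858·LSB = 1.858 V.

[1.85700 V, 1.85800 V)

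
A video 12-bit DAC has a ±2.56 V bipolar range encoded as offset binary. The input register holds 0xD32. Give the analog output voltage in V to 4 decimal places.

LSB = 5.12 V / 2^12 = 1.250 mV.
Code 0xD32 = 3378 decimal.
V_out = (−2.56) + 3378 × 0.00125 V = 1.6625 V.

1.6625 V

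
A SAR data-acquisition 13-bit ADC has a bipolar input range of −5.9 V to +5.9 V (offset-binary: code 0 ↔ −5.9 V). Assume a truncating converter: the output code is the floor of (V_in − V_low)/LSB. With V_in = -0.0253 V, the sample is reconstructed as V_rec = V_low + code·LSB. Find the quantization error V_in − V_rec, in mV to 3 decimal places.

LSB = 11.8/2^13 = 1.440 mV.
(V_in − V_low)/LSB = (-0.0253 − (−5.9))/0.00144043 = 4078.4358 → code 4078 (floor).
Reconstructed: -0.025927734 V.
V_in − V_rec = 0.000627734 V = 0.628 mV.

0.628 mV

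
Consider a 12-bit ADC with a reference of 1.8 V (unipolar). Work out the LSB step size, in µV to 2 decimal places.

Full-scale span = 1.8 V.
LSB = 1.8 / 2^12 = 1.8 / 4096 = 0.000439453 V = 439.45 µV.

439.45 µV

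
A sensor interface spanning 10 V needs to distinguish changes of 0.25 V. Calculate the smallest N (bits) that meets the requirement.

Number of steps required ≥ 10 V / 0.25 V = 40.00.
Need 2^N ≥ 40.00; 2^5 = 32, 2^6 = 64.
Minimum N = 6.

6 bits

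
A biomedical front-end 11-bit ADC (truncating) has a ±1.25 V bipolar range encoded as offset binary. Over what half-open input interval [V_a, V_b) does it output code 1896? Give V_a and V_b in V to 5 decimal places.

LSB = 2.5/2^11 = 1.221 mV.
V_a = V_low + 1896·LSB = 1.06445 V; V_b = V_low + 1897·LSB = 1.06567 V.

[1.06445 V, 1.06567 V)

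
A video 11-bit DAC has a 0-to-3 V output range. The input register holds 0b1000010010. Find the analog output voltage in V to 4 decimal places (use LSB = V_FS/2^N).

0.7764 V

LSB = 3 V / 2^11 = 1.465 mV.
Code 0b1000010010 = 530 decimal.
V_out = 0 + 530 × 0.00146484 V = 0.776367 V.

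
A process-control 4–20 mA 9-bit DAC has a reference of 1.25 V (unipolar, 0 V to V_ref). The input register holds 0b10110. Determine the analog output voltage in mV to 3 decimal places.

LSB = 1.25 V / 2^9 = 2.441 mV.
Code 0b10110 = 22 decimal.
V_out = 0 + 22 × 0.00244141 V = 0.0537109 V.
= 53.711 mV.

53.711 mV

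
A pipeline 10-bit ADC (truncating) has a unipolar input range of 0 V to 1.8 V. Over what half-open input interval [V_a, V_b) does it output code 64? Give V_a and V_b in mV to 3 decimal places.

LSB = 1.8/2^10 = 1.758 mV.
V_a = V_low + 64·LSB = 0.1125 V; V_b = V_low + 65·LSB = 0.114258 V.

[112.500 mV, 114.258 mV)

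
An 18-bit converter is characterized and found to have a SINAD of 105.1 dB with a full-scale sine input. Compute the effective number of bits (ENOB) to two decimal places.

17.17 bits

ENOB = (SINAD − 1.76) / 6.02 = (105.1 − 1.76)/6.02 = 17.166.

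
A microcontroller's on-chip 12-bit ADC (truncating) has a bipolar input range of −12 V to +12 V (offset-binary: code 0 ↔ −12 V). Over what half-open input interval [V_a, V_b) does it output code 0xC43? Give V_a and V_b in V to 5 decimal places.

LSB = 24/2^12 = 5.859 mV.
Code 0xC43 = 3139 decimal.
V_a = V_low + 3139·LSB = 6.39258 V; V_b = V_low + 3140·LSB = 6.39844 V.

[6.39258 V, 6.39844 V)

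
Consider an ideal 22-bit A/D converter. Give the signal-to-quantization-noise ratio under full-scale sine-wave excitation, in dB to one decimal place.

134.2 dB

SNR ≈ 6.02·N + 1.76 dB = 6.02·22 + 1.76 = 134.20 dB.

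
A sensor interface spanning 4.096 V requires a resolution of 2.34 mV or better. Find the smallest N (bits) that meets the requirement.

11 bits

Number of steps required ≥ 4.096 V / 2.34 mV = 1750.43.
Need 2^N ≥ 1750.43; 2^10 = 1024, 2^11 = 2048.
Minimum N = 11.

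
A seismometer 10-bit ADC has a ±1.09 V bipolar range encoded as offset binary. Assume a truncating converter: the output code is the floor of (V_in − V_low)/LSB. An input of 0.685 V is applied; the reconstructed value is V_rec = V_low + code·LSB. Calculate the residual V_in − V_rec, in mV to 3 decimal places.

LSB = 2.18/2^10 = 2.129 mV.
(0.685 − (−1.09))/0.00212891 = 833.7615; ⌊·⌋ gives code 833.
Reconstructed: 0.68337891 V.
V_in − V_rec = 0.00162109 V = 1.621 mV.

1.621 mV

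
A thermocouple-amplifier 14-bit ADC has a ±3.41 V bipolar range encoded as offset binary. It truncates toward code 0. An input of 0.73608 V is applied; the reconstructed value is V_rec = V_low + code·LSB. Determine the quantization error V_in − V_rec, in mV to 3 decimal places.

0.133 mV

Step size: 6.82 V ÷ 2^14 = 416.26 µV.
(V_in − V_low)/LSB = (0.73608 − (−3.41))/0.00041626 = 9960.3189 → code 9960 (floor).
Reconstructed: 0.73594727 V.
Difference: 0.000132734 V → 0.133 mV.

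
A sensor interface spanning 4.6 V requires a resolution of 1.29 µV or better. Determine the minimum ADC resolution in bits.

Number of steps required ≥ 4.6 V / 1.29 µV = 3565891.47.
Need 2^N ≥ 3565891.47; 2^21 = 2097152, 2^22 = 4194304.
Minimum N = 22.

22 bits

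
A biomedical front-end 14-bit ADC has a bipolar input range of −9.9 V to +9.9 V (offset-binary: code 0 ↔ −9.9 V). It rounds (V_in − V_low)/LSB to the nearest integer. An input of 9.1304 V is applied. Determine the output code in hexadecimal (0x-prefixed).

LSB = 19.8 V / 16384 = 1.208 mV.
(9.1304 − (−9.9)) / 0.0012085 = 15747.175 LSBs.
So the output code is 15747.
In hexadecimal (0x-prefixed): 0x3D83.

code 0x3D83 (decimal 15747)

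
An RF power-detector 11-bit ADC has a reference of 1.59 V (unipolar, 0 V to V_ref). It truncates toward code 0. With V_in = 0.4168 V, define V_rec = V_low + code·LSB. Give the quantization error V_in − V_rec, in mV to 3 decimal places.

0.667 mV

Step size: 1.59 V ÷ 2^11 = 0.776 mV.
(V_in − V_low)/LSB = (0.4168 − 0)/0.000776367 = 536.8594 → code 536 (floor).
Reconstructed: 0.41613281 V.
Difference: 0.000667188 V → 0.667 mV.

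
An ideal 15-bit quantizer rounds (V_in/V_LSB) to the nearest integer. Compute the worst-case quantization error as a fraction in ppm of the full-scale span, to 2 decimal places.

Rounding → worst-case error = ½ LSB = V_FS/2^16, so 1e+06/65536 = 15.2588 ppm of full scale.

15.26 ppm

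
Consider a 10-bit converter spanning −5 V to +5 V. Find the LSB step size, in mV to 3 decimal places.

9.766 mV

Full-scale span = 10 V.
LSB = 10 / 2^10 = 10 / 1024 = 0.00976562 V = 9.766 mV.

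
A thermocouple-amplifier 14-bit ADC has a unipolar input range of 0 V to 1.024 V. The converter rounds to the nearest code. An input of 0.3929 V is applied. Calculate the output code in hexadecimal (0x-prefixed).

code 0x188E (decimal 6286)

LSB = 1.024 V / 16384 = 62.50 µV.
Input sits at 6286.400 steps above V_low.
round(6286.400) = 6286.
In hexadecimal (0x-prefixed): 0x188E.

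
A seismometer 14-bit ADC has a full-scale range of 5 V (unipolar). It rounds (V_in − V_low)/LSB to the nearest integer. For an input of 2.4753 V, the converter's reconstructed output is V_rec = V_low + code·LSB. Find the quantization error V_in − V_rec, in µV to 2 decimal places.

One LSB is 5 V / 16384 = 305.18 µV.
Scaled input = 8111.0630 LSBs, so code = 8111.
Code 8111 maps back to 0 + 8111×0.000305176 V = 2.4752808 V.
Difference: 1.92383e-05 V → 19.24 µV.

19.24 µV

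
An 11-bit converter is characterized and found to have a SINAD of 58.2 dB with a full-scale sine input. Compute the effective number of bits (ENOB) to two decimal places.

ENOB = (SINAD − 1.76) / 6.02 = (58.2 − 1.76)/6.02 = 9.375.

9.38 bits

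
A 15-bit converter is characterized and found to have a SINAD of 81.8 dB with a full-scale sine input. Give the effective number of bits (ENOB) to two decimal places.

ENOB = (SINAD − 1.76) / 6.02 = (81.8 − 1.76)/6.02 = 13.296.

13.30 bits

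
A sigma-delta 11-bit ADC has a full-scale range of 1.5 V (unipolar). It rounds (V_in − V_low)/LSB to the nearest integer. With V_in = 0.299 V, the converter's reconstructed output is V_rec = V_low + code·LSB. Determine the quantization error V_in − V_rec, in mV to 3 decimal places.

0.172 mV

One LSB is 1.5 V / 2048 = 0.732 mV.
(0.299 − 0)/0.000732422 = 408.2347; round gives code 408.
V_rec = 0 + 408·0.000732422 = 0.29882812 V.
V_in − V_rec = 0.000171875 V = 0.172 mV.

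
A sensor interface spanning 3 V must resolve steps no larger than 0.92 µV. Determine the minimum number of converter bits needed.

22 bits

Number of steps required ≥ 3 V / 0.92 µV = 3260869.57.
Need 2^N ≥ 3260869.57; 2^21 = 2097152, 2^22 = 4194304.
Minimum N = 22.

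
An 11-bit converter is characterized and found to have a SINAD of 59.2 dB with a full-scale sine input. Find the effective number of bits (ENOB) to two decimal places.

ENOB = (SINAD − 1.76) / 6.02 = (59.2 − 1.76)/6.02 = 9.542.

9.54 bits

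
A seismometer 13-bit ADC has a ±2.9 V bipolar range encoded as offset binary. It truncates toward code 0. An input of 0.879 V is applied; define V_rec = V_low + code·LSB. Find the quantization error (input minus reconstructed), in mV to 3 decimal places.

0.362 mV

LSB = 5.8/2^13 = 0.708 mV.
Scaled input = 5337.5117 LSBs, so code = 5337.
Reconstructed: 0.8786377 V.
Difference: 0.000362305 V → 0.362 mV.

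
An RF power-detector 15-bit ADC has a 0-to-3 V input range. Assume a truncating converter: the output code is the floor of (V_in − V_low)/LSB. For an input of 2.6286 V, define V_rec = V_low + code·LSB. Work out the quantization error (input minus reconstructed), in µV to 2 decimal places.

Step size: 3 V ÷ 2^15 = 91.55 µV.
(2.6286 − 0)/9.15527e-05 = 28711.3216; ⌊·⌋ gives code 28711.
Reconstructed: 2.6285706 V.
V_in − V_rec = 2.94434e-05 V = 29.44 µV.

29.44 µV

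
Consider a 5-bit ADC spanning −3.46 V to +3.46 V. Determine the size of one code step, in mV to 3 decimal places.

216.250 mV

Full-scale span = 6.92 V.
LSB = 6.92 / 2^5 = 6.92 / 32 = 0.21625 V = 216.250 mV.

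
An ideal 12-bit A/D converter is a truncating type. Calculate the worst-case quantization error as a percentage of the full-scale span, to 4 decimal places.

0.0244 %

Truncating → worst-case error = 1 LSB = V_FS/2^12, so 100/4096 = 0.0244141 % of full scale.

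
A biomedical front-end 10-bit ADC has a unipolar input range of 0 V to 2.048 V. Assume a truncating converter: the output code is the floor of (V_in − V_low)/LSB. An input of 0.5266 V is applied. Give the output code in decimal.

With 1024 levels over 2.048 V, one step is 2.000 mV.
Input sits at 263.300 steps above V_low.
Floor → code 263.

code 263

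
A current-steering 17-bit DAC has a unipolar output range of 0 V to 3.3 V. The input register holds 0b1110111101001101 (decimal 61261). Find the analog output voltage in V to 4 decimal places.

LSB = 3.3 V / 2^17 = 25.18 µV.
Code 0b1110111101001101 = 61261 decimal.
V_out = 0 + 61261 × 2.5177e-05 V = 1.54237 V.

1.5424 V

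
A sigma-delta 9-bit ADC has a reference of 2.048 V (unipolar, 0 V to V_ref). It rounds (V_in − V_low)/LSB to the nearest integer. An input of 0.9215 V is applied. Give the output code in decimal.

Full-scale span = 2.048 V; LSB = 2.048/2^9 = 4.000 mV.
Input sits at 230.375 steps above V_low.
round(230.375) = 230.

code 230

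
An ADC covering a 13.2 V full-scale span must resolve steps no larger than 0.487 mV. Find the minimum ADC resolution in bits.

15 bits

Number of steps required ≥ 13.2 V / 0.487 mV = 27104.72.
Need 2^N ≥ 27104.72; 2^14 = 16384, 2^15 = 32768.
Minimum N = 15.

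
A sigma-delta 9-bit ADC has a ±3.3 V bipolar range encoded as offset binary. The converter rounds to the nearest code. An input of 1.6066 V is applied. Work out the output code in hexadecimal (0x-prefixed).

Full-scale span = 6.6 V; LSB = 6.6/2^9 = 12.891 mV.
(V_in − V_low)/LSB = (1.6066 − (−3.3)) / 0.0128906 = 380.633.
So the output code is 381.
In hexadecimal (0x-prefixed): 0x17D.

code 0x17D (decimal 381)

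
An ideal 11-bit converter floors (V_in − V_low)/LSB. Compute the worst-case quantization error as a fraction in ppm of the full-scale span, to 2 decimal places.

488.28 ppm

Truncating → worst-case error = 1 LSB = V_FS/2^11, so 1e+06/2048 = 488.281 ppm of full scale.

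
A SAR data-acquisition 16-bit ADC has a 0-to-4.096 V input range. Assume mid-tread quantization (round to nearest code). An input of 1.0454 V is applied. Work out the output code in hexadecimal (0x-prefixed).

Full-scale span = 4.096 V; LSB = 4.096/2^16 = 62.50 µV.
(1.0454 − 0) / 6.25e-05 = 16726.400 LSBs.
So the output code is 16726.
In hexadecimal (0x-prefixed): 0x4156.

code 0x4156 (decimal 16726)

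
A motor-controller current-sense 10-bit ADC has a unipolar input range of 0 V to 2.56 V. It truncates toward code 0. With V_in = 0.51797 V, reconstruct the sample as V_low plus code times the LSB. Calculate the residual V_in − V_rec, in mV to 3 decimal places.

0.470 mV

LSB = 2.56/2^10 = 2.500 mV.
(0.51797 − 0)/0.0025 = 207.1880; ⌊·⌋ gives code 207.
Code 207 maps back to 0 + 207×0.0025 V = 0.5175 V.
Difference: 0.00047 V → 0.470 mV.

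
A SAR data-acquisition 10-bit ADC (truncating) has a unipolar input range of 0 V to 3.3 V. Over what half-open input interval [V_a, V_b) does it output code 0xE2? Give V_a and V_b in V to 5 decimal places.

LSB = 3.3/2^10 = 3.223 mV.
Code 0xE2 = 226 decimal.
V_a = V_low + 226·LSB = 0.72832 V; V_b = V_low + 227·LSB = 0.731543 V.

[0.72832 V, 0.73154 V)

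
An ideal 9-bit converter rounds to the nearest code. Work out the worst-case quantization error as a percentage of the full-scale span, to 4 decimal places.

0.0977 %

Rounding → worst-case error = ½ LSB = V_FS/2^10, so 100/1024 = 0.0976562 % of full scale.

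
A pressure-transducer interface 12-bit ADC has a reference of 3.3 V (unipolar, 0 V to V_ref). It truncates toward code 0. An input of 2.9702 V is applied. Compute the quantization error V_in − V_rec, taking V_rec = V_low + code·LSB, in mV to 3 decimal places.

0.522 mV

One LSB is 3.3 V / 4096 = 0.806 mV.
(V_in − V_low)/LSB = (2.9702 − 0)/0.000805664 = 3686.6482 → code 3686 (floor).
V_rec = 0 + 3686·0.000805664 = 2.9696777 V.
Error = 2.9702 − 2.9696777 = 0.000522266 V = 0.522 mV.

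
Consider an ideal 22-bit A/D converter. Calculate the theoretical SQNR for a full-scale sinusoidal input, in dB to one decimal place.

SNR ≈ 6.02·N + 1.76 dB = 6.02·22 + 1.76 = 134.20 dB.

134.2 dB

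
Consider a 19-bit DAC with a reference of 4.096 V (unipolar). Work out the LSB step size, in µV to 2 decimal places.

7.81 µV

Full-scale span = 4.096 V.
LSB = 4.096 / 2^19 = 4.096 / 524288 = 7.8125e-06 V = 7.81 µV.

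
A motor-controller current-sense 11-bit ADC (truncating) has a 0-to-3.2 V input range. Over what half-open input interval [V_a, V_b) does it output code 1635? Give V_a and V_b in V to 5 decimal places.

[2.55469 V, 2.55625 V)

LSB = 3.2/2^11 = 1.562 mV.
V_a = V_low + 1635·LSB = 2.55469 V; V_b = V_low + 1636·LSB = 2.55625 V.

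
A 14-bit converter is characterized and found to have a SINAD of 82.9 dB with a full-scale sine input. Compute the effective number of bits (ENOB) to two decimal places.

13.48 bits

ENOB = (SINAD − 1.76) / 6.02 = (82.9 − 1.76)/6.02 = 13.478.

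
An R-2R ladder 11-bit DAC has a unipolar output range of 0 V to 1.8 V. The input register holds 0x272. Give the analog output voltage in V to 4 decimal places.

LSB = 1.8 V / 2^11 = 0.879 mV.
Code 0x272 = 626 decimal.
V_out = 0 + 626 × 0.000878906 V = 0.550195 V.

0.5502 V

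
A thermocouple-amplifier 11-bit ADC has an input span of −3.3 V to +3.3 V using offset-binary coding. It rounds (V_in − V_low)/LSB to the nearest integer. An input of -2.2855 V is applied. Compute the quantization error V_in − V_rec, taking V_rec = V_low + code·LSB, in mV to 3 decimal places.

LSB = 6.6/2^11 = 3.223 mV.
(V_in − V_low)/LSB = (-2.2855 − (−3.3))/0.00322266 = 314.8024 → code 315 (round).
Code 315 maps back to (−3.3) + 315×0.00322266 V = -2.2848633 V.
Difference: -0.000636719 V → -0.637 mV.

-0.637 mV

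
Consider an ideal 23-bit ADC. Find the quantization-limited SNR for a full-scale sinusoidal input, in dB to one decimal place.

140.2 dB

SNR ≈ 6.02·N + 1.76 dB = 6.02·23 + 1.76 = 140.22 dB.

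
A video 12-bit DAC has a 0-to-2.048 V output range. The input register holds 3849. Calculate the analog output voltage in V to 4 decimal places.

1.9245 V

LSB = 2.048 V / 2^12 = 0.500 mV.
V_out = 0 + 3849 × 0.0005 V = 1.9245 V.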